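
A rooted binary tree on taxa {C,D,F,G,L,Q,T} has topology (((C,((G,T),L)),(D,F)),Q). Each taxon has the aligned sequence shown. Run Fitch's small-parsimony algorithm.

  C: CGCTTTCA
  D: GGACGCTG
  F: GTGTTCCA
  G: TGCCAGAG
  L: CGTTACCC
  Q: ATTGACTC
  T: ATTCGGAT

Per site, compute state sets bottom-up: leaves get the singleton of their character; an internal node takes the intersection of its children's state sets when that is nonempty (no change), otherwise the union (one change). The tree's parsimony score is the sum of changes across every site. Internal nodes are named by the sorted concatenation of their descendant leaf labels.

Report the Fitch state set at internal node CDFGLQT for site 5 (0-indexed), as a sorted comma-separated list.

site 0, node GT: G={T} ∪ T={A} → {A,T} (+1)
site 0, node GLT: GT={A,T} ∪ L={C} → {A,C,T} (+1)
site 0, node CGLT: C={C} ∩ GLT={A,C,T} → {C} (+0)
site 0, node DF: D={G} ∩ F={G} → {G} (+0)
site 0, node CDFGLT: CGLT={C} ∪ DF={G} → {C,G} (+1)
site 0, node CDFGLQT: CDFGLT={C,G} ∪ Q={A} → {A,C,G} (+1)
site 1, node GT: G={G} ∪ T={T} → {G,T} (+1)
site 1, node GLT: GT={G,T} ∩ L={G} → {G} (+0)
site 1, node CGLT: C={G} ∩ GLT={G} → {G} (+0)
site 1, node DF: D={G} ∪ F={T} → {G,T} (+1)
site 1, node CDFGLT: CGLT={G} ∩ DF={G,T} → {G} (+0)
site 1, node CDFGLQT: CDFGLT={G} ∪ Q={T} → {G,T} (+1)
site 2, node GT: G={C} ∪ T={T} → {C,T} (+1)
site 2, node GLT: GT={C,T} ∩ L={T} → {T} (+0)
site 2, node CGLT: C={C} ∪ GLT={T} → {C,T} (+1)
site 2, node DF: D={A} ∪ F={G} → {A,G} (+1)
site 2, node CDFGLT: CGLT={C,T} ∪ DF={A,G} → {A,C,G,T} (+1)
site 2, node CDFGLQT: CDFGLT={A,C,G,T} ∩ Q={T} → {T} (+0)
site 3, node GT: G={C} ∩ T={C} → {C} (+0)
site 3, node GLT: GT={C} ∪ L={T} → {C,T} (+1)
site 3, node CGLT: C={T} ∩ GLT={C,T} → {T} (+0)
site 3, node DF: D={C} ∪ F={T} → {C,T} (+1)
site 3, node CDFGLT: CGLT={T} ∩ DF={C,T} → {T} (+0)
site 3, node CDFGLQT: CDFGLT={T} ∪ Q={G} → {G,T} (+1)
site 4, node GT: G={A} ∪ T={G} → {A,G} (+1)
site 4, node GLT: GT={A,G} ∩ L={A} → {A} (+0)
site 4, node CGLT: C={T} ∪ GLT={A} → {A,T} (+1)
site 4, node DF: D={G} ∪ F={T} → {G,T} (+1)
site 4, node CDFGLT: CGLT={A,T} ∩ DF={G,T} → {T} (+0)
site 4, node CDFGLQT: CDFGLT={T} ∪ Q={A} → {A,T} (+1)
site 5, node GT: G={G} ∩ T={G} → {G} (+0)
site 5, node GLT: GT={G} ∪ L={C} → {C,G} (+1)
site 5, node CGLT: C={T} ∪ GLT={C,G} → {C,G,T} (+1)
site 5, node DF: D={C} ∩ F={C} → {C} (+0)
site 5, node CDFGLT: CGLT={C,G,T} ∩ DF={C} → {C} (+0)
site 5, node CDFGLQT: CDFGLT={C} ∩ Q={C} → {C} (+0)
site 6, node GT: G={A} ∩ T={A} → {A} (+0)
site 6, node GLT: GT={A} ∪ L={C} → {A,C} (+1)
site 6, node CGLT: C={C} ∩ GLT={A,C} → {C} (+0)
site 6, node DF: D={T} ∪ F={C} → {C,T} (+1)
site 6, node CDFGLT: CGLT={C} ∩ DF={C,T} → {C} (+0)
site 6, node CDFGLQT: CDFGLT={C} ∪ Q={T} → {C,T} (+1)
site 7, node GT: G={G} ∪ T={T} → {G,T} (+1)
site 7, node GLT: GT={G,T} ∪ L={C} → {C,G,T} (+1)
site 7, node CGLT: C={A} ∪ GLT={C,G,T} → {A,C,G,T} (+1)
site 7, node DF: D={G} ∪ F={A} → {A,G} (+1)
site 7, node CDFGLT: CGLT={A,C,G,T} ∩ DF={A,G} → {A,G} (+0)
site 7, node CDFGLQT: CDFGLT={A,G} ∪ Q={C} → {A,C,G} (+1)
per-site changes: [4, 3, 4, 3, 4, 2, 3, 5]; total = 28

C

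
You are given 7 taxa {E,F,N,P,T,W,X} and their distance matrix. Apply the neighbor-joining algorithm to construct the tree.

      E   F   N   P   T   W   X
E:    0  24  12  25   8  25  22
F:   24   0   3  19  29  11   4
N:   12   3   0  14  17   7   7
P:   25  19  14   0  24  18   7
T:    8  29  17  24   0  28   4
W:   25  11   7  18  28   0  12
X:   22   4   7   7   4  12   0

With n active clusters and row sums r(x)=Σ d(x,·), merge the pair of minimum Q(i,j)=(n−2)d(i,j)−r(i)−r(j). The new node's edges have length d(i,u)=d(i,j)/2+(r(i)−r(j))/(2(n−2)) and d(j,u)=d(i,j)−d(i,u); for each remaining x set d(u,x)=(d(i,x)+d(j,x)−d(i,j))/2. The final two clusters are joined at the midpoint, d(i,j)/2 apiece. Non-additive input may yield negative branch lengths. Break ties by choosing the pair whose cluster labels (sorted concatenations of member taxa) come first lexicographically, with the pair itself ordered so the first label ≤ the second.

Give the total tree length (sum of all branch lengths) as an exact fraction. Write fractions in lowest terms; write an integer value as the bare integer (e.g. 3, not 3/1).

step 1: merge (E,T) at d=8, Q=-186; branch lengths E→23/5, T→17/5; new cluster ET
  updated: d(ET,F)=45/2, d(ET,N)=21/2, d(ET,P)=41/2, d(ET,W)=45/2, d(ET,X)=9
step 2: merge (P,X) at d=7, Q=-179/2; branch lengths P→135/16, X→-23/16; new cluster PX
  updated: d(ET,PX)=45/4, d(F,PX)=8, d(N,PX)=7, d(PX,W)=23/2
step 3: merge (ET,PX) at d=45/4, Q=-283/4; branch lengths ET→251/24, PX→19/24; new cluster EPTX
  updated: d(EPTX,F)=77/8, d(EPTX,N)=25/8, d(EPTX,W)=91/8
step 4: merge (EPTX,N) at d=25/8, Q=-31; branch lengths EPTX→69/16, N→-19/16; new cluster ENPTX
  updated: d(ENPTX,F)=19/4, d(ENPTX,W)=61/8
step 5: merge (ENPTX,F) at d=19/4, Q=-187/8; branch lengths ENPTX→11/16, F→65/16; new cluster EFNPTX
  updated: d(EFNPTX,W)=111/16
step 6: merge (EFNPTX,W) at d=111/16; branch lengths EFNPTX→111/32, W→111/32; new cluster EFNPTWX
final tree: (((((E:23/5,T:17/5):251/24,(P:135/16,X:-23/16):19/24):69/16,N:-19/16):11/16,F:65/16):111/32,W:111/32)
total length: 657/16

657/16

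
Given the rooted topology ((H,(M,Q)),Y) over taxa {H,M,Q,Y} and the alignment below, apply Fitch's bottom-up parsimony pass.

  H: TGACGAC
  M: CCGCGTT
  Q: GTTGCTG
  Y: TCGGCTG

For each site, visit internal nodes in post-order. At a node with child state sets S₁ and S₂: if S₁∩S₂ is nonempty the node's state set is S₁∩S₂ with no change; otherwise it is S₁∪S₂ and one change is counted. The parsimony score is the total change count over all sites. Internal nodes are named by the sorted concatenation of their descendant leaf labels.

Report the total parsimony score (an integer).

site 0, node MQ: M={C} ∪ Q={G} → {C,G} (+1)
site 0, node HMQ: H={T} ∪ MQ={C,G} → {C,G,T} (+1)
site 0, node HMQY: HMQ={C,G,T} ∩ Y={T} → {T} (+0)
site 1, node MQ: M={C} ∪ Q={T} → {C,T} (+1)
site 1, node HMQ: H={G} ∪ MQ={C,T} → {C,G,T} (+1)
site 1, node HMQY: HMQ={C,G,T} ∩ Y={C} → {C} (+0)
site 2, node MQ: M={G} ∪ Q={T} → {G,T} (+1)
site 2, node HMQ: H={A} ∪ MQ={G,T} → {A,G,T} (+1)
site 2, node HMQY: HMQ={A,G,T} ∩ Y={G} → {G} (+0)
site 3, node MQ: M={C} ∪ Q={G} → {C,G} (+1)
site 3, node HMQ: H={C} ∩ MQ={C,G} → {C} (+0)
site 3, node HMQY: HMQ={C} ∪ Y={G} → {C,G} (+1)
site 4, node MQ: M={G} ∪ Q={C} → {C,G} (+1)
site 4, node HMQ: H={G} ∩ MQ={C,G} → {G} (+0)
site 4, node HMQY: HMQ={G} ∪ Y={C} → {C,G} (+1)
site 5, node MQ: M={T} ∩ Q={T} → {T} (+0)
site 5, node HMQ: H={A} ∪ MQ={T} → {A,T} (+1)
site 5, node HMQY: HMQ={A,T} ∩ Y={T} → {T} (+0)
site 6, node MQ: M={T} ∪ Q={G} → {G,T} (+1)
site 6, node HMQ: H={C} ∪ MQ={G,T} → {C,G,T} (+1)
site 6, node HMQY: HMQ={C,G,T} ∩ Y={G} → {G} (+0)
per-site changes: [2, 2, 2, 2, 2, 1, 2]; total = 13

13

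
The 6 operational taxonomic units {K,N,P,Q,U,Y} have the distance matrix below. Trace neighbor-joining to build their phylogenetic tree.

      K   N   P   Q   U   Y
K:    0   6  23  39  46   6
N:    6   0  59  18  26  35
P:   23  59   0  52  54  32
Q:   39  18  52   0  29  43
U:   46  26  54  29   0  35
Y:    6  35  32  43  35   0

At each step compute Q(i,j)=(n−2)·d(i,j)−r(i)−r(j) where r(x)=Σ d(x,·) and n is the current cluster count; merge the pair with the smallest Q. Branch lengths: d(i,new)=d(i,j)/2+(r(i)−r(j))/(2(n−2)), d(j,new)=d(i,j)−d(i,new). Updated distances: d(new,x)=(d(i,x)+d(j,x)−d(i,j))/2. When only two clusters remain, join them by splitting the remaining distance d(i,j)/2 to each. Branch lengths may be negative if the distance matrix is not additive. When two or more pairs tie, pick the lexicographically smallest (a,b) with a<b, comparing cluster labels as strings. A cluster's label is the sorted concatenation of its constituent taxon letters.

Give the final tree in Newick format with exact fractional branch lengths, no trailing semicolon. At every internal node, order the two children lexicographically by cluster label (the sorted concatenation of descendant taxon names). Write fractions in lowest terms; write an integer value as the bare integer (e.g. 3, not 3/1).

step 1: merge (Q,U) at d=29, Q=-255; branch lengths Q→107/8, U→125/8; new cluster QU
  updated: d(K,QU)=28, d(N,QU)=15/2, d(P,QU)=77/2, d(QU,Y)=49/2
step 2: merge (N,QU) at d=15/2, Q=-367/2; branch lengths N→21/4, QU→9/4; new cluster NQU
  updated: d(K,NQU)=53/4, d(NQU,P)=45, d(NQU,Y)=26
step 3: merge (K,NQU) at d=53/4, Q=-100; branch lengths K→-31/8, NQU→137/8; new cluster KNQU
  updated: d(KNQU,P)=219/8, d(KNQU,Y)=75/8
step 4: merge (KNQU,P) at d=219/8, Q=-275/4; branch lengths KNQU→19/8, P→25; new cluster KNPQU
  updated: d(KNPQU,Y)=7
step 5: merge (KNPQU,Y) at d=7; branch lengths KNPQU→7/2, Y→7/2; new cluster KNPQUY
final tree: (((K:-31/8,(N:21/4,(Q:107/8,U:125/8):9/4):137/8):19/8,P:25):7/2,Y:7/2)
total length: 673/8

(((K:-31/8,(N:21/4,(Q:107/8,U:125/8):9/4):137/8):19/8,P:25):7/2,Y:7/2)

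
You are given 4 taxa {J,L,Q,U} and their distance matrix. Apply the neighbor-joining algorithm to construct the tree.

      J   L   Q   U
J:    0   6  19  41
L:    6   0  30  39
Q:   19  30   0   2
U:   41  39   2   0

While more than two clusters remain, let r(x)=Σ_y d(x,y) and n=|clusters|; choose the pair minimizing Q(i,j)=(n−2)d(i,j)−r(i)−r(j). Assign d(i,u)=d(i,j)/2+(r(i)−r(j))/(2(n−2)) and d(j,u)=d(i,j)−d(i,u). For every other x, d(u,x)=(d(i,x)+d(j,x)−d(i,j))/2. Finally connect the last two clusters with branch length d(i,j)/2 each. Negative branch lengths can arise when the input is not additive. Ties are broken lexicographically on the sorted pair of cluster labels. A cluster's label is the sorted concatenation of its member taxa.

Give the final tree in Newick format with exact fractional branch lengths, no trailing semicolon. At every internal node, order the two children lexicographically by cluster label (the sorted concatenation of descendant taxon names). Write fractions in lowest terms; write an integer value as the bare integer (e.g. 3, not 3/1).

(((J:3/4,L:21/4):113/4,Q:-27/4):35/8,U:35/8)

1. join J+L (d=6, Q=-129) ⇒ JL; edges |J|=3/4, |L|=21/4
  updated: d(JL,Q)=43/2, d(JL,U)=37
2. join JL+Q (d=43/2, Q=-121/2) ⇒ JLQ; edges |JL|=113/4, |Q|=-27/4
  updated: d(JLQ,U)=35/4
3. join JLQ+U (d=35/4) ⇒ JLQU; edges |JLQ|=35/8, |U|=35/8
final tree: (((J:3/4,L:21/4):113/4,Q:-27/4):35/8,U:35/8)
total length: 145/4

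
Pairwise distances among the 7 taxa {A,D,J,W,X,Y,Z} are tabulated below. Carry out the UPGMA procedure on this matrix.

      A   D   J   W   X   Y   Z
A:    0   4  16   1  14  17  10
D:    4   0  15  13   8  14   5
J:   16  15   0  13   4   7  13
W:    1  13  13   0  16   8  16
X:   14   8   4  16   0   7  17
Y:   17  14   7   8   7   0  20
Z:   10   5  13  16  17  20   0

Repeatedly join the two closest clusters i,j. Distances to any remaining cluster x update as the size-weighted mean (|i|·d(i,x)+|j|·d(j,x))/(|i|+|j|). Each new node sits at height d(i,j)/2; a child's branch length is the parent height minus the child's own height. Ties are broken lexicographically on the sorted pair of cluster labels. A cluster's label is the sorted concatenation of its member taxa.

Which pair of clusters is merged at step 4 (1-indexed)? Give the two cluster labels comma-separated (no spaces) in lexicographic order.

iteration 1: select A,W (d=1); attach at lengths (1/2, 1/2); label the merged cluster AW
  updated: d(AW,D)=17/2, d(AW,J)=29/2, d(AW,X)=15, d(AW,Y)=25/2, d(AW,Z)=13
iteration 2: select J,X (d=4); attach at lengths (2, 2); label the merged cluster JX
  updated: d(AW,JX)=59/4, d(D,JX)=23/2, d(JX,Y)=7, d(JX,Z)=15
iteration 3: select D,Z (d=5); attach at lengths (5/2, 5/2); label the merged cluster DZ
  updated: d(AW,DZ)=43/4, d(DZ,JX)=53/4, d(DZ,Y)=17
iteration 4: select JX,Y (d=7); attach at lengths (3/2, 7/2); label the merged cluster JXY
  updated: d(AW,JXY)=14, d(DZ,JXY)=29/2
iteration 5: select AW,DZ (d=43/4); attach at lengths (39/8, 23/8); label the merged cluster ADWZ
  updated: d(ADWZ,JXY)=57/4
iteration 6: select ADWZ,JXY (d=57/4); attach at lengths (7/4, 29/8); label the merged cluster ADJWXYZ
final tree: (((A:1/2,W:1/2):39/8,(D:5/2,Z:5/2):23/8):7/4,((J:2,X:2):3/2,Y:7/2):29/8)
total length: 225/8

JX,Y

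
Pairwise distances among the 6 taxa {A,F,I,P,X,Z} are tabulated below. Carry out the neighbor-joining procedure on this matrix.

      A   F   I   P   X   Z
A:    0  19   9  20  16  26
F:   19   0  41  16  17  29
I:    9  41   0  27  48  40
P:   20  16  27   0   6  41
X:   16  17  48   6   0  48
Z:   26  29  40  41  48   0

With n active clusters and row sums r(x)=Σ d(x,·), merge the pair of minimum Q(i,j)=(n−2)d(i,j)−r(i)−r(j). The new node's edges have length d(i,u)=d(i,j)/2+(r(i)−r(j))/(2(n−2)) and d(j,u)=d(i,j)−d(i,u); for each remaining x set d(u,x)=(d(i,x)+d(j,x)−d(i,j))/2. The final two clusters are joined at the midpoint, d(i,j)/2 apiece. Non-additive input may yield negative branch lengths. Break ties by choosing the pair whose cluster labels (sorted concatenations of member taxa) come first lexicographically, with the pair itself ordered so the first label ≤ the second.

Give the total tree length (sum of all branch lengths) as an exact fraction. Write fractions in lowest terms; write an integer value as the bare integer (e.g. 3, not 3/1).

step 1: merge (P,X) at d=6, Q=-221; branch lengths P→-1/8, X→49/8; new cluster PX
  updated: d(A,PX)=15, d(F,PX)=27/2, d(I,PX)=69/2, d(PX,Z)=83/2
step 2: merge (A,I) at d=9, Q=-333/2; branch lengths A→-19/4, I→55/4; new cluster AI
  updated: d(AI,F)=51/2, d(AI,PX)=81/4, d(AI,Z)=57/2
step 3: merge (AI,Z) at d=57/2, Q=-465/4; branch lengths AI→129/16, Z→327/16; new cluster AIZ
  updated: d(AIZ,F)=13, d(AIZ,PX)=133/8
step 4: merge (AIZ,F) at d=13, Q=-345/8; branch lengths AIZ→129/16, F→79/16; new cluster AFIZ
  updated: d(AFIZ,PX)=137/16
step 5: merge (AFIZ,PX) at d=137/16; branch lengths AFIZ→137/32, PX→137/32; new cluster AFIPXZ
final tree: ((((A:-19/4,I:55/4):129/16,Z:327/16):129/16,F:79/16):137/32,(P:-1/8,X:49/8):137/32)
total length: 1041/16

1041/16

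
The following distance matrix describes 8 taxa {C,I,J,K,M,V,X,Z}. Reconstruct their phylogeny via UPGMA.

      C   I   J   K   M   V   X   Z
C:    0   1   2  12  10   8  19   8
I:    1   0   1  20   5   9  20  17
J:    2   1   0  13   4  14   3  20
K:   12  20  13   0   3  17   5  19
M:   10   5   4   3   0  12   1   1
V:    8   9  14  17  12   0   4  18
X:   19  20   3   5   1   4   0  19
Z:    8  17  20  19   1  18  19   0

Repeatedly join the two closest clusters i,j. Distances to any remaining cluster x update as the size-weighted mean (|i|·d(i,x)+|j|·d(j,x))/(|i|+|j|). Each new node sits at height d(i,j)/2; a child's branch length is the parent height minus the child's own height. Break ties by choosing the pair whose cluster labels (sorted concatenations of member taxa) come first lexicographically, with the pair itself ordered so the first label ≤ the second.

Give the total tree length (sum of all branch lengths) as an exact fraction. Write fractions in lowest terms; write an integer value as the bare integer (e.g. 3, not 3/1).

4919/168

iteration 1: select C,I (d=1); attach at lengths (1/2, 1/2); label the merged cluster CI
  updated: d(CI,J)=3/2, d(CI,K)=16, d(CI,M)=15/2, d(CI,V)=17/2, d(CI,X)=39/2, d(CI,Z)=25/2
iteration 2: select M,X (d=1); attach at lengths (1/2, 1/2); label the merged cluster MX
  updated: d(CI,MX)=27/2, d(J,MX)=7/2, d(K,MX)=4, d(MX,V)=8, d(MX,Z)=10
iteration 3: select CI,J (d=3/2); attach at lengths (1/4, 3/4); label the merged cluster CIJ
  updated: d(CIJ,K)=15, d(CIJ,MX)=61/6, d(CIJ,V)=31/3, d(CIJ,Z)=15
iteration 4: select K,MX (d=4); attach at lengths (2, 3/2); label the merged cluster KMX
  updated: d(CIJ,KMX)=106/9, d(KMX,V)=11, d(KMX,Z)=13
iteration 5: select CIJ,V (d=31/3); attach at lengths (53/12, 31/6); label the merged cluster CIJV
  updated: d(CIJV,KMX)=139/12, d(CIJV,Z)=63/4
iteration 6: select CIJV,KMX (d=139/12); attach at lengths (5/8, 91/24); label the merged cluster CIJKMVX
  updated: d(CIJKMVX,Z)=102/7
iteration 7: select CIJKMVX,Z (d=102/7); attach at lengths (251/168, 51/7); label the merged cluster CIJKMVXZ
final tree: (((((C:1/2,I:1/2):1/4,J:3/4):53/12,V:31/6):5/8,(K:2,(M:1/2,X:1/2):3/2):91/24):251/168,Z:51/7)
total length: 4919/168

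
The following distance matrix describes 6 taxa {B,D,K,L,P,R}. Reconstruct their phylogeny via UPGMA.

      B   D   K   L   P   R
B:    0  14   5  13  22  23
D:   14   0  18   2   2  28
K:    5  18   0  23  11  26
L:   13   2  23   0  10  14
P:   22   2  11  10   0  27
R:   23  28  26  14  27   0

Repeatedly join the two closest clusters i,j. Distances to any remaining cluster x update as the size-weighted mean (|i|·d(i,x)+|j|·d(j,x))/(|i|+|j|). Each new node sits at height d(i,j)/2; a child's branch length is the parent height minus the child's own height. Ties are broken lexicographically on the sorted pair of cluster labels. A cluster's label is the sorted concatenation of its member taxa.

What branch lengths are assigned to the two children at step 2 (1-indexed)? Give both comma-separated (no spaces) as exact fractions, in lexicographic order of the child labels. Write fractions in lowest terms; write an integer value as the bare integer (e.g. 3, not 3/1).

iteration 1: select D,L (d=2); attach at lengths (1, 1); label the merged cluster DL
  updated: d(B,DL)=27/2, d(DL,K)=41/2, d(DL,P)=6, d(DL,R)=21
iteration 2: select B,K (d=5); attach at lengths (5/2, 5/2); label the merged cluster BK
  updated: d(BK,DL)=17, d(BK,P)=33/2, d(BK,R)=49/2
iteration 3: select DL,P (d=6); attach at lengths (2, 3); label the merged cluster DLP
  updated: d(BK,DLP)=101/6, d(DLP,R)=23
iteration 4: select BK,DLP (d=101/6); attach at lengths (71/12, 65/12); label the merged cluster BDKLP
  updated: d(BDKLP,R)=118/5
iteration 5: select BDKLP,R (d=118/5); attach at lengths (203/60, 59/5); label the merged cluster BDKLPR
final tree: (((B:5/2,K:5/2):71/12,((D:1,L:1):2,P:3):65/12):203/60,R:59/5)
total length: 2311/60

5/2,5/2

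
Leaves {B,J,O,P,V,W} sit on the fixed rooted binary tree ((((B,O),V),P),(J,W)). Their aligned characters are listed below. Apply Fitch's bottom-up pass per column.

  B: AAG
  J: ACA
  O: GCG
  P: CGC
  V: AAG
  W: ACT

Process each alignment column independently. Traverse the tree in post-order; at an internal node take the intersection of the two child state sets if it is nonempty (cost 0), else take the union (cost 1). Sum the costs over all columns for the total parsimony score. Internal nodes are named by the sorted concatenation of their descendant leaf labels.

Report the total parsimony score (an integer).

8

site 0, node BO: B={A} ∪ O={G} → {A,G} (+1)
site 0, node BOV: BO={A,G} ∩ V={A} → {A} (+0)
site 0, node BOPV: BOV={A} ∪ P={C} → {A,C} (+1)
site 0, node JW: J={A} ∩ W={A} → {A} (+0)
site 0, node BJOPVW: BOPV={A,C} ∩ JW={A} → {A} (+0)
site 1, node BO: B={A} ∪ O={C} → {A,C} (+1)
site 1, node BOV: BO={A,C} ∩ V={A} → {A} (+0)
site 1, node BOPV: BOV={A} ∪ P={G} → {A,G} (+1)
site 1, node JW: J={C} ∩ W={C} → {C} (+0)
site 1, node BJOPVW: BOPV={A,G} ∪ JW={C} → {A,C,G} (+1)
site 2, node BO: B={G} ∩ O={G} → {G} (+0)
site 2, node BOV: BO={G} ∩ V={G} → {G} (+0)
site 2, node BOPV: BOV={G} ∪ P={C} → {C,G} (+1)
site 2, node JW: J={A} ∪ W={T} → {A,T} (+1)
site 2, node BJOPVW: BOPV={C,G} ∪ JW={A,T} → {A,C,G,T} (+1)
per-site changes: [2, 3, 3]; total = 8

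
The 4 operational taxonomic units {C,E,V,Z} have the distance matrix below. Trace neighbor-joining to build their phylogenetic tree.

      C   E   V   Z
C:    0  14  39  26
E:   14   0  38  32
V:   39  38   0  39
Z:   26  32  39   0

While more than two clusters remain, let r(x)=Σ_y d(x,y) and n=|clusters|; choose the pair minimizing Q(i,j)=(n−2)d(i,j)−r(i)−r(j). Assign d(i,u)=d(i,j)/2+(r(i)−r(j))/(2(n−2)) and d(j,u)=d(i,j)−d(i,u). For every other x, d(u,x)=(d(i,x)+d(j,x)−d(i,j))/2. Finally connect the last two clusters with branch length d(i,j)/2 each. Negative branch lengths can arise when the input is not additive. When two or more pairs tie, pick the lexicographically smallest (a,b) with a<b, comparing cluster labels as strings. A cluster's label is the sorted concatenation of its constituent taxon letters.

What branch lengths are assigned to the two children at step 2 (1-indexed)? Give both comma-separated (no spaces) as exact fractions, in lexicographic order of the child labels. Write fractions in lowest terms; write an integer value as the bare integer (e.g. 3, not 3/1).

step 1: merge (C,E) at d=14, Q=-135; branch lengths C→23/4, E→33/4; new cluster CE
  updated: d(CE,V)=63/2, d(CE,Z)=22
step 2: merge (CE,V) at d=63/2, Q=-185/2; branch lengths CE→29/4, V→97/4; new cluster CEV
  updated: d(CEV,Z)=59/4
step 3: merge (CEV,Z) at d=59/4; branch lengths CEV→59/8, Z→59/8; new cluster CEVZ
final tree: (((C:23/4,E:33/4):29/4,V:97/4):59/8,Z:59/8)
total length: 241/4

29/4,97/4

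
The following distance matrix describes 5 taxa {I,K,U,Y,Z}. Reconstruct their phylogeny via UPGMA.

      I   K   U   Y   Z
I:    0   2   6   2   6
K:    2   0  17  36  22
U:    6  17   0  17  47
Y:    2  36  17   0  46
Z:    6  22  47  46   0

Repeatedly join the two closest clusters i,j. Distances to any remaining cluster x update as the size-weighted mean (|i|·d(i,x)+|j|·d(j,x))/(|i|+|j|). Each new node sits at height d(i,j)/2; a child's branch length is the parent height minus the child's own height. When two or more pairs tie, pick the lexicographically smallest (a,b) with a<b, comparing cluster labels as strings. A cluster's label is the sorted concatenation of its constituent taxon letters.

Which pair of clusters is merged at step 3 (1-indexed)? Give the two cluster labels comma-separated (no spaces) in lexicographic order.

IKU,Y

step 1: merge (I,K) at d=2; branch lengths I→1, K→1; new cluster IK
  updated: d(IK,U)=23/2, d(IK,Y)=19, d(IK,Z)=14
step 2: merge (IK,U) at d=23/2; branch lengths IK→19/4, U→23/4; new cluster IKU
  updated: d(IKU,Y)=55/3, d(IKU,Z)=25
step 3: merge (IKU,Y) at d=55/3; branch lengths IKU→41/12, Y→55/6; new cluster IKUY
  updated: d(IKUY,Z)=121/4
step 4: merge (IKUY,Z) at d=121/4; branch lengths IKUY→143/24, Z→121/8; new cluster IKUYZ
final tree: ((((I:1,K:1):19/4,U:23/4):41/12,Y:55/6):143/24,Z:121/8)
total length: 277/6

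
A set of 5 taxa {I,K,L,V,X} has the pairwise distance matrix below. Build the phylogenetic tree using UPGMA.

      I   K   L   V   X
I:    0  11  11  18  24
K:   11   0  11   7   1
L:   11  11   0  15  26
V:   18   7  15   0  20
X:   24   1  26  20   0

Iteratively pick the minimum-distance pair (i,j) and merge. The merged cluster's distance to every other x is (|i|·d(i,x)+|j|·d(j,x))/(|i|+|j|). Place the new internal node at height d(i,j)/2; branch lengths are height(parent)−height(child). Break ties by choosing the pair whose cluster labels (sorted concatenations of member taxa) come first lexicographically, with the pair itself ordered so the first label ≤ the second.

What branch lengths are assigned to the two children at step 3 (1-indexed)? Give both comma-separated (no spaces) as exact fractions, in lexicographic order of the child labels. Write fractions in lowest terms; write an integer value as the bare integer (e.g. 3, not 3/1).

25/4,27/4

1. join K+X (d=1) ⇒ KX; edges |K|=1/2, |X|=1/2
  updated: d(I,KX)=35/2, d(KX,L)=37/2, d(KX,V)=27/2
2. join I+L (d=11) ⇒ IL; edges |I|=11/2, |L|=11/2
  updated: d(IL,KX)=18, d(IL,V)=33/2
3. join KX+V (d=27/2) ⇒ KVX; edges |KX|=25/4, |V|=27/4
  updated: d(IL,KVX)=35/2
4. join IL+KVX (d=35/2) ⇒ IKLVX; edges |IL|=13/4, |KVX|=2
final tree: ((I:11/2,L:11/2):13/4,((K:1/2,X:1/2):25/4,V:27/4):2)
total length: 121/4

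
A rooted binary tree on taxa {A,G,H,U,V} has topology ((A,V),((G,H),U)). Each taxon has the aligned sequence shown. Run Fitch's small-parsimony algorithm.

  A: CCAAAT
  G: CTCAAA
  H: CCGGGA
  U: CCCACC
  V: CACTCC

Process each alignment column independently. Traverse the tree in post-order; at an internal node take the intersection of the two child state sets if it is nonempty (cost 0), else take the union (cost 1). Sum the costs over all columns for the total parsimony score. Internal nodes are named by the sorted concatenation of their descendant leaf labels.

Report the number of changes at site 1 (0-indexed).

2

AV@0: {C} ∩ {C} = {C} (intersection, +0)
GH@0: {C} ∩ {C} = {C} (intersection, +0)
GHU@0: {C} ∩ {C} = {C} (intersection, +0)
AGHUV@0: {C} ∩ {C} = {C} (intersection, +0)
AV@1: {C} ∪ {A} = {A,C} (union, +1)
GH@1: {T} ∪ {C} = {C,T} (union, +1)
GHU@1: {C,T} ∩ {C} = {C} (intersection, +0)
AGHUV@1: {A,C} ∩ {C} = {C} (intersection, +0)
AV@2: {A} ∪ {C} = {A,C} (union, +1)
GH@2: {C} ∪ {G} = {C,G} (union, +1)
GHU@2: {C,G} ∩ {C} = {C} (intersection, +0)
AGHUV@2: {A,C} ∩ {C} = {C} (intersection, +0)
AV@3: {A} ∪ {T} = {A,T} (union, +1)
GH@3: {A} ∪ {G} = {A,G} (union, +1)
GHU@3: {A,G} ∩ {A} = {A} (intersection, +0)
AGHUV@3: {A,T} ∩ {A} = {A} (intersection, +0)
AV@4: {A} ∪ {C} = {A,C} (union, +1)
GH@4: {A} ∪ {G} = {A,G} (union, +1)
GHU@4: {A,G} ∪ {C} = {A,C,G} (union, +1)
AGHUV@4: {A,C} ∩ {A,C,G} = {A,C} (intersection, +0)
AV@5: {T} ∪ {C} = {C,T} (union, +1)
GH@5: {A} ∩ {A} = {A} (intersection, +0)
GHU@5: {A} ∪ {C} = {A,C} (union, +1)
AGHUV@5: {C,T} ∩ {A,C} = {C} (intersection, +0)
per-site changes: [0, 2, 2, 2, 3, 2]; total = 11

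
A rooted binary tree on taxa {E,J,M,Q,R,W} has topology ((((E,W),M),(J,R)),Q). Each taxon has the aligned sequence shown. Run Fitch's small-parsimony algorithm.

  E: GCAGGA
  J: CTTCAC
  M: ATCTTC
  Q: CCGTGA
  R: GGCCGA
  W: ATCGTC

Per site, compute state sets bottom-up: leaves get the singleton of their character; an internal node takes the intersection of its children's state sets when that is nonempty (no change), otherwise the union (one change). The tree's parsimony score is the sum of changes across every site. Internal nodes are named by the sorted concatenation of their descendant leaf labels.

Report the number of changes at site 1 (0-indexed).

EW@0: {G} ∪ {A} = {A,G} (union, +1)
EMW@0: {A,G} ∩ {A} = {A} (intersection, +0)
JR@0: {C} ∪ {G} = {C,G} (union, +1)
EJMRW@0: {A} ∪ {C,G} = {A,C,G} (union, +1)
EJMQRW@0: {A,C,G} ∩ {C} = {C} (intersection, +0)
EW@1: {C} ∪ {T} = {C,T} (union, +1)
EMW@1: {C,T} ∩ {T} = {T} (intersection, +0)
JR@1: {T} ∪ {G} = {G,T} (union, +1)
EJMRW@1: {T} ∩ {G,T} = {T} (intersection, +0)
EJMQRW@1: {T} ∪ {C} = {C,T} (union, +1)
EW@2: {A} ∪ {C} = {A,C} (union, +1)
EMW@2: {A,C} ∩ {C} = {C} (intersection, +0)
JR@2: {T} ∪ {C} = {C,T} (union, +1)
EJMRW@2: {C} ∩ {C,T} = {C} (intersection, +0)
EJMQRW@2: {C} ∪ {G} = {C,G} (union, +1)
EW@3: {G} ∩ {G} = {G} (intersection, +0)
EMW@3: {G} ∪ {T} = {G,T} (union, +1)
JR@3: {C} ∩ {C} = {C} (intersection, +0)
EJMRW@3: {G,T} ∪ {C} = {C,G,T} (union, +1)
EJMQRW@3: {C,G,T} ∩ {T} = {T} (intersection, +0)
EW@4: {G} ∪ {T} = {G,T} (union, +1)
EMW@4: {G,T} ∩ {T} = {T} (intersection, +0)
JR@4: {A} ∪ {G} = {A,G} (union, +1)
EJMRW@4: {T} ∪ {A,G} = {A,G,T} (union, +1)
EJMQRW@4: {A,G,T} ∩ {G} = {G} (intersection, +0)
EW@5: {A} ∪ {C} = {A,C} (union, +1)
EMW@5: {A,C} ∩ {C} = {C} (intersection, +0)
JR@5: {C} ∪ {A} = {A,C} (union, +1)
EJMRW@5: {C} ∩ {A,C} = {C} (intersection, +0)
EJMQRW@5: {C} ∪ {A} = {A,C} (union, +1)
per-site changes: [3, 3, 3, 2, 3, 3]; total = 17

3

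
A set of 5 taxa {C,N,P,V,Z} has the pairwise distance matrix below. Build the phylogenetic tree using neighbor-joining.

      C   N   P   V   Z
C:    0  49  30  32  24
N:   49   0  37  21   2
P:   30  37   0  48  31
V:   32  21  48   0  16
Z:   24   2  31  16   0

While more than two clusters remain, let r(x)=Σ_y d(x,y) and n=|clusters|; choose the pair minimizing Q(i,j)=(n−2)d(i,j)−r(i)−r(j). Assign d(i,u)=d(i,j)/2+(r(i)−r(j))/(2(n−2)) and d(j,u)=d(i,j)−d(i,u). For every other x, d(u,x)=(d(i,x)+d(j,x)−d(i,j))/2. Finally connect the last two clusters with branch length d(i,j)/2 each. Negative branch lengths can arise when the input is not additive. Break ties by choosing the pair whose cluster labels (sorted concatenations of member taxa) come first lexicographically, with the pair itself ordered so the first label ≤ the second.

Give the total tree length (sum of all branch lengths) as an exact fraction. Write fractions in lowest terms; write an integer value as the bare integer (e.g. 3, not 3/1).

step 1: merge (C,P) at d=30, Q=-191; branch lengths C→79/6, P→101/6; new cluster CP
  updated: d(CP,N)=28, d(CP,V)=25, d(CP,Z)=25/2
step 2: merge (CP,V) at d=25, Q=-155/2; branch lengths CP→107/8, V→93/8; new cluster CPV
  updated: d(CPV,N)=12, d(CPV,Z)=7/4
step 3: merge (CPV,N) at d=12, Q=-63/4; branch lengths CPV→47/8, N→49/8; new cluster CNPV
  updated: d(CNPV,Z)=-33/8
step 4: merge (CNPV,Z) at d=-33/8; branch lengths CNPV→-33/16, Z→-33/16; new cluster CNPVZ
final tree: ((((C:79/6,P:101/6):107/8,V:93/8):47/8,N:49/8):-33/16,Z:-33/16)
total length: 503/8

503/8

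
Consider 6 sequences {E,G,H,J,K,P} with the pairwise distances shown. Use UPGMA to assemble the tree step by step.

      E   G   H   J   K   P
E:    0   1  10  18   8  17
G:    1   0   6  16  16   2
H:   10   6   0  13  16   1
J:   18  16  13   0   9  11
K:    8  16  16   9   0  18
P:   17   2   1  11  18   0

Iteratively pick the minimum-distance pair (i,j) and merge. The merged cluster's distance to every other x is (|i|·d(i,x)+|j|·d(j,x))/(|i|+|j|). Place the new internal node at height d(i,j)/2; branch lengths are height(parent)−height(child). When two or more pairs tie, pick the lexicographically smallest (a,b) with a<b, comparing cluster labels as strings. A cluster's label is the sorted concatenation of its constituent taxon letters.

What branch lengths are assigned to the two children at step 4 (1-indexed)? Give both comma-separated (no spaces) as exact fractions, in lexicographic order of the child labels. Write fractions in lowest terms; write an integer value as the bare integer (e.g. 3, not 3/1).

9/2,9/2

1. join E+G (d=1) ⇒ EG; edges |E|=1/2, |G|=1/2
  updated: d(EG,H)=8, d(EG,J)=17, d(EG,K)=12, d(EG,P)=19/2
2. join H+P (d=1) ⇒ HP; edges |H|=1/2, |P|=1/2
  updated: d(EG,HP)=35/4, d(HP,J)=12, d(HP,K)=17
3. join EG+HP (d=35/4) ⇒ EGHP; edges |EG|=31/8, |HP|=31/8
  updated: d(EGHP,J)=29/2, d(EGHP,K)=29/2
4. join J+K (d=9) ⇒ JK; edges |J|=9/2, |K|=9/2
  updated: d(EGHP,JK)=29/2
5. join EGHP+JK (d=29/2) ⇒ EGHJKP; edges |EGHP|=23/8, |JK|=11/4
final tree: (((E:1/2,G:1/2):31/8,(H:1/2,P:1/2):31/8):23/8,(J:9/2,K:9/2):11/4)
total length: 195/8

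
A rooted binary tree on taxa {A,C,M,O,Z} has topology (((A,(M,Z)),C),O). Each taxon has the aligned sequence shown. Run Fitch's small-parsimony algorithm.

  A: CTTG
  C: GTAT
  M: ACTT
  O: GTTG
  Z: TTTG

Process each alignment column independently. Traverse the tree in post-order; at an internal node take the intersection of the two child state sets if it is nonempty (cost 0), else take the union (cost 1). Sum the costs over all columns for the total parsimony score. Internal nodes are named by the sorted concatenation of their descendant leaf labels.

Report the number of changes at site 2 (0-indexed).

[col 0] MZ: children M:{A}, Z:{T} ∪→ {A,T}; cost 1
[col 0] AMZ: children A:{C}, MZ:{A,T} ∪→ {A,C,T}; cost 1
[col 0] ACMZ: children AMZ:{A,C,T}, C:{G} ∪→ {A,C,G,T}; cost 1
[col 0] ACMOZ: children ACMZ:{A,C,G,T}, O:{G} ∩→ {G}; cost 0
[col 1] MZ: children M:{C}, Z:{T} ∪→ {C,T}; cost 1
[col 1] AMZ: children A:{T}, MZ:{C,T} ∩→ {T}; cost 0
[col 1] ACMZ: children AMZ:{T}, C:{T} ∩→ {T}; cost 0
[col 1] ACMOZ: children ACMZ:{T}, O:{T} ∩→ {T}; cost 0
[col 2] MZ: children M:{T}, Z:{T} ∩→ {T}; cost 0
[col 2] AMZ: children A:{T}, MZ:{T} ∩→ {T}; cost 0
[col 2] ACMZ: children AMZ:{T}, C:{A} ∪→ {A,T}; cost 1
[col 2] ACMOZ: children ACMZ:{A,T}, O:{T} ∩→ {T}; cost 0
[col 3] MZ: children M:{T}, Z:{G} ∪→ {G,T}; cost 1
[col 3] AMZ: children A:{G}, MZ:{G,T} ∩→ {G}; cost 0
[col 3] ACMZ: children AMZ:{G}, C:{T} ∪→ {G,T}; cost 1
[col 3] ACMOZ: children ACMZ:{G,T}, O:{G} ∩→ {G}; cost 0
per-site changes: [3, 1, 1, 2]; total = 7

1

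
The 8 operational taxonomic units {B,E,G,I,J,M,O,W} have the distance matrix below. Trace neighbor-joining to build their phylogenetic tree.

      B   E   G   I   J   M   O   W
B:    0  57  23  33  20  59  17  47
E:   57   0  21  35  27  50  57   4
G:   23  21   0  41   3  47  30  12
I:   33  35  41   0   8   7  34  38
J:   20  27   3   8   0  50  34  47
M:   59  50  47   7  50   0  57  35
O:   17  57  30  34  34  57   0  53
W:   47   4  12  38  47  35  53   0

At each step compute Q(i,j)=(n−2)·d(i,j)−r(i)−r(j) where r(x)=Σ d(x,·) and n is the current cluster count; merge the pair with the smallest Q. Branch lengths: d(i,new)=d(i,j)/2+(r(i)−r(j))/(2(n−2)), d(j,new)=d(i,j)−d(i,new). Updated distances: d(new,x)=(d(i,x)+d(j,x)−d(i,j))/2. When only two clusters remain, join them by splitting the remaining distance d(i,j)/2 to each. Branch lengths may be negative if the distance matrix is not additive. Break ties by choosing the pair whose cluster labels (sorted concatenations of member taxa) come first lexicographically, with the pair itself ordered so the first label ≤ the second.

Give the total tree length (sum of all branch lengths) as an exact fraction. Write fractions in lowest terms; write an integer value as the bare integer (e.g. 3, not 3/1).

1433/16

iteration 1: select E,W (d=4, Q=-463); attach at lengths (13/4, 3/4); label the merged cluster EW
  updated: d(B,EW)=50, d(EW,G)=29/2, d(EW,I)=69/2, d(EW,J)=35, d(EW,M)=81/2, d(EW,O)=53
iteration 2: select I,M (d=7, Q=-383); attach at lengths (-34/5, 69/5); label the merged cluster IM
  updated: d(B,IM)=85/2, d(EW,IM)=34, d(G,IM)=81/2, d(IM,J)=51/2, d(IM,O)=42
iteration 3: select B,O (d=17, Q=-521/2); attach at lengths (89/16, 183/16); label the merged cluster BO
  updated: d(BO,EW)=43, d(BO,G)=18, d(BO,IM)=135/4, d(BO,J)=37/2
iteration 4: select EW,G (d=29/2, Q=-159); attach at lengths (47/3, -7/6); label the merged cluster EGW
  updated: d(BO,EGW)=93/4, d(EGW,IM)=30, d(EGW,J)=47/4
iteration 5: select BO,IM (d=135/4, Q=-389/4); attach at lengths (215/16, 325/16); label the merged cluster BIMO
  updated: d(BIMO,EGW)=39/4, d(BIMO,J)=41/8
iteration 6: select BIMO,EGW (d=39/4, Q=-213/8); attach at lengths (25/16, 131/16); label the merged cluster BEGIMOW
  updated: d(BEGIMOW,J)=57/16
iteration 7: select BEGIMOW,J (d=57/16); attach at lengths (57/32, 57/32); label the merged cluster BEGIJMOW
final tree: ((((B:89/16,O:183/16):215/16,(I:-34/5,M:69/5):325/16):25/16,((E:13/4,W:3/4):47/3,G:-7/6):131/16):57/32,J:57/32)
total length: 1433/16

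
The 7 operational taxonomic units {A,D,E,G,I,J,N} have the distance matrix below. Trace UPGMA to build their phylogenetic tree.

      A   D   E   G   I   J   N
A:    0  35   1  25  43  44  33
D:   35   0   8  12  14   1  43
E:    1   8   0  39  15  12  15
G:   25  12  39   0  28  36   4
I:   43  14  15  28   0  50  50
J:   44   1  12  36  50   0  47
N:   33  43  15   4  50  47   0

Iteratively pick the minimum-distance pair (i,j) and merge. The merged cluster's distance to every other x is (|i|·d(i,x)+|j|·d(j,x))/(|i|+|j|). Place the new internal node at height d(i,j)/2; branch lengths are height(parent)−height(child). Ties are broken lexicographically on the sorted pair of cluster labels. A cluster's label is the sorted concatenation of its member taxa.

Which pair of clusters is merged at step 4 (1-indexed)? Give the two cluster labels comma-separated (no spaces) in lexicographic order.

AE,DJ

step 1: merge (A,E) at d=1; branch lengths A→1/2, E→1/2; new cluster AE
  updated: d(AE,D)=43/2, d(AE,G)=32, d(AE,I)=29, d(AE,J)=28, d(AE,N)=24
step 2: merge (D,J) at d=1; branch lengths D→1/2, J→1/2; new cluster DJ
  updated: d(AE,DJ)=99/4, d(DJ,G)=24, d(DJ,I)=32, d(DJ,N)=45
step 3: merge (G,N) at d=4; branch lengths G→2, N→2; new cluster GN
  updated: d(AE,GN)=28, d(DJ,GN)=69/2, d(GN,I)=39
step 4: merge (AE,DJ) at d=99/4; branch lengths AE→95/8, DJ→95/8; new cluster ADEJ
  updated: d(ADEJ,GN)=125/4, d(ADEJ,I)=61/2
step 5: merge (ADEJ,I) at d=61/2; branch lengths ADEJ→23/8, I→61/4; new cluster ADEIJ
  updated: d(ADEIJ,GN)=164/5
step 6: merge (ADEIJ,GN) at d=164/5; branch lengths ADEIJ→23/20, GN→72/5; new cluster ADEGIJN
final tree: ((((A:1/2,E:1/2):95/8,(D:1/2,J:1/2):95/8):23/8,I:61/4):23/20,(G:2,N:2):72/5)
total length: 2537/40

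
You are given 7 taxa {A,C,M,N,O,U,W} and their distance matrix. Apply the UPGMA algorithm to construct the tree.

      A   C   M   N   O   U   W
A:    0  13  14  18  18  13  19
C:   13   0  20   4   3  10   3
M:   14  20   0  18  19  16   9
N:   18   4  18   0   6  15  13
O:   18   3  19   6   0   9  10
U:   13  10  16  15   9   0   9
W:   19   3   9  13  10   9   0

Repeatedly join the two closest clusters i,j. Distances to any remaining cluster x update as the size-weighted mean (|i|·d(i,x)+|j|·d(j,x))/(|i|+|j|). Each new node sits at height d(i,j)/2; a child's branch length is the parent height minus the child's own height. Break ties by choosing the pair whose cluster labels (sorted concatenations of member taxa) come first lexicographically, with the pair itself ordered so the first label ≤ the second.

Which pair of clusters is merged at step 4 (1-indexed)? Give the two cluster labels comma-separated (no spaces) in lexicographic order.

CNOW,U

iteration 1: select C,O (d=3); attach at lengths (3/2, 3/2); label the merged cluster CO
  updated: d(A,CO)=31/2, d(CO,M)=39/2, d(CO,N)=5, d(CO,U)=19/2, d(CO,W)=13/2
iteration 2: select CO,N (d=5); attach at lengths (1, 5/2); label the merged cluster CNO
  updated: d(A,CNO)=49/3, d(CNO,M)=19, d(CNO,U)=34/3, d(CNO,W)=26/3
iteration 3: select CNO,W (d=26/3); attach at lengths (11/6, 13/3); label the merged cluster CNOW
  updated: d(A,CNOW)=17, d(CNOW,M)=33/2, d(CNOW,U)=43/4
iteration 4: select CNOW,U (d=43/4); attach at lengths (25/24, 43/8); label the merged cluster CNOUW
  updated: d(A,CNOUW)=81/5, d(CNOUW,M)=82/5
iteration 5: select A,M (d=14); attach at lengths (7, 7); label the merged cluster AM
  updated: d(AM,CNOUW)=163/10
iteration 6: select AM,CNOUW (d=163/10); attach at lengths (23/20, 111/40); label the merged cluster ACMNOUW
final tree: ((A:7,M:7):23/20,((((C:3/2,O:3/2):1,N:5/2):11/6,W:13/3):25/24,U:43/8):111/40)
total length: 4441/120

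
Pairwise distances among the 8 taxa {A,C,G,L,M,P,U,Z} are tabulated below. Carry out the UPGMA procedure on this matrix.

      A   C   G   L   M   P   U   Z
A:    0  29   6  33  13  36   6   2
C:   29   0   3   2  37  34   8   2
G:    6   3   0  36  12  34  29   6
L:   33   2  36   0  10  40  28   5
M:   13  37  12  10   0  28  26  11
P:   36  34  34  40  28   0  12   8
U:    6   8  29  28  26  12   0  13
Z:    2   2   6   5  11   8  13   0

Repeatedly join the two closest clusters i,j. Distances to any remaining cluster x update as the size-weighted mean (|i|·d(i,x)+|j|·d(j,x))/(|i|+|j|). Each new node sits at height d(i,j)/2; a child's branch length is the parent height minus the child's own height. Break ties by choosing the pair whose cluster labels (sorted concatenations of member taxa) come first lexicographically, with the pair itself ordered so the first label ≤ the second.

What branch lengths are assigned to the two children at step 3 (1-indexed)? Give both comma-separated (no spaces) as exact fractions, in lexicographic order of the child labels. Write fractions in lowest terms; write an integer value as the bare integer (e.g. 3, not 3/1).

2,3

iteration 1: select A,Z (d=2); attach at lengths (1, 1); label the merged cluster AZ
  updated: d(AZ,C)=31/2, d(AZ,G)=6, d(AZ,L)=19, d(AZ,M)=12, d(AZ,P)=22, d(AZ,U)=19/2
iteration 2: select C,L (d=2); attach at lengths (1, 1); label the merged cluster CL
  updated: d(AZ,CL)=69/4, d(CL,G)=39/2, d(CL,M)=47/2, d(CL,P)=37, d(CL,U)=18
iteration 3: select AZ,G (d=6); attach at lengths (2, 3); label the merged cluster AGZ
  updated: d(AGZ,CL)=18, d(AGZ,M)=12, d(AGZ,P)=26, d(AGZ,U)=16
iteration 4: select AGZ,M (d=12); attach at lengths (3, 6); label the merged cluster AGMZ
  updated: d(AGMZ,CL)=155/8, d(AGMZ,P)=53/2, d(AGMZ,U)=37/2
iteration 5: select P,U (d=12); attach at lengths (6, 6); label the merged cluster PU
  updated: d(AGMZ,PU)=45/2, d(CL,PU)=55/2
iteration 6: select AGMZ,CL (d=155/8); attach at lengths (59/16, 139/16); label the merged cluster ACGLMZ
  updated: d(ACGLMZ,PU)=145/6
iteration 7: select ACGLMZ,PU (d=145/6); attach at lengths (115/48, 73/12); label the merged cluster ACGLMPUZ
final tree: (((((A:1,Z:1):2,G:3):3,M:6):59/16,(C:1,L:1):139/16):115/48,(P:6,U:6):73/12)
total length: 2441/48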